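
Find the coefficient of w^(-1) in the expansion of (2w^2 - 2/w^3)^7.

General term: C(7,j)·(2w^2)^j·(-2/w^3)^(7-j), with w-exponent 2j − 3(7−j) = 5j − 21.
Set 5j − 21 = -1: j = 4.
C(7,4) = 35; 2^4 = 16; (-2)^3 = -8.
Coefficient = 35 · 16 · (-8) = -4480.

-4480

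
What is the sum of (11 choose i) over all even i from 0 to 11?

1024

Half of (1+1)^11 + (1−1)^11 gives the even-index sum: 2^10 = 1024.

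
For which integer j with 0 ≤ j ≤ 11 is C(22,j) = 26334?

C(22,j) increases on 0 ≤ j ≤ 11. C(22,4) = 7315 and C(22,5) = 26334, so j = 5.

5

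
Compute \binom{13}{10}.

286

C(13,10) = C(13,3) by symmetry.
C(13,3) = (13·12·11) / 3! = 1716 / 6 = 286.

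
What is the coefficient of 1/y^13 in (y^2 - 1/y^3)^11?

-330

General term: C(11,j)·(y^2)^j·(-1/y^3)^(11-j), with y-exponent 2j − 3(11−j) = 5j − 33.
Set 5j − 33 = -13: j = 4.
C(11,4) = 330; 1^4 = 1; (-1)^7 = -1.
Coefficient = 330 · 1 · (-1) = -330.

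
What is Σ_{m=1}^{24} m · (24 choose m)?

201326592

Differentiating (1+x)^24 and setting x=1: Σ m·C(24,m) = 24·2^23 = 201326592.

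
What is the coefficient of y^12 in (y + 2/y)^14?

28

General term: C(14,j)·(y)^j·(2/y)^(14-j), with y-exponent 1j − 1(14−j) = 2j − 14.
Set 2j − 14 = 12: j = 13.
C(14,13) = 14; 1^13 = 1; 2^1 = 2.
Coefficient = 14 · 1 · 2 = 28.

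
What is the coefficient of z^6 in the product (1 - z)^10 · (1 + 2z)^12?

498

Coefficient of z^6 = Σ_{j} C(10,j)·(-1)^j·C(12,6-j)·2^(6-j) for j from 0 to 6.
= 59136 + (-253440) + 356400 + (-211200) + 55440 + (-6048) + 210 = 498.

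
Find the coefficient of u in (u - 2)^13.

53248

The general term is C(13,j)·(u)^j·(-2)^(13-j); the u^1 term has j = 1.
C(13,1) = 13.
Coefficient = C(13,1) · (-2)^12 = 13 · 4096 = 53248.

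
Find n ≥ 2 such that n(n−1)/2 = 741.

n(n−1)/2 = 741 ⇒ n(n−1) = 1482. Since 39·38 = 1482, n = 39.

39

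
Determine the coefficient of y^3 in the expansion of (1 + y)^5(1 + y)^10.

455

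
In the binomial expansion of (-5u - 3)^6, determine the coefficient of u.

The general term is C(6,j)·(-5u)^j·(-3)^(6-j); the u^1 term has j = 1.
C(6,1) = 6.
Coefficient = C(6,1) · (-5)^1 · (-3)^5 = 6 · (-5) · (-243) = 7290.

7290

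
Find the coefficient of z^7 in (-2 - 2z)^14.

56229888

The general term is C(14,j)·(-2)^j·(-2z)^(14-j); the z^7 term has j = 7.
C(14,7) = 3432.
Coefficient = C(14,7) · (-2)^7 · (-2)^7 = 3432 · (-128) · (-128) = 56229888.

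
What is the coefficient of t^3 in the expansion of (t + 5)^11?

The general term is C(11,j)·(t)^j·(5)^(11-j); the t^3 term has j = 3.
C(11,3) = 165.
Coefficient = C(11,3) · 5^8 = 165 · 390625 = 64453125.

64453125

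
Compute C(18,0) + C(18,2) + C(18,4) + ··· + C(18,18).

131072

Half of (1+1)^18 + (1−1)^18 gives the even-index sum: 2^17 = 131072.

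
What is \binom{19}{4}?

3876

C(19,4) = (19·18·17·16) / 4! = 93024 / 24 = 3876.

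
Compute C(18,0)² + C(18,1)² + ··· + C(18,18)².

9075135300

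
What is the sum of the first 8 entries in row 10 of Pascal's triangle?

968

1 + 10 + 45 + 120 + 210 + 252 + 210 + 120 = 968.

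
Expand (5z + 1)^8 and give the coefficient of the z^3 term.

7000

The general term is C(8,j)·(5z)^j·(1)^(8-j); the z^3 term has j = 3.
C(8,3) = 56.
Coefficient = C(8,3) · 5^3 = 56 · 125 = 7000.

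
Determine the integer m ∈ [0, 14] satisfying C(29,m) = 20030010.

C(29,m) increases on 0 ≤ m ≤ 14. C(29,9) = 10015005 and C(29,10) = 20030010, so m = 10.

10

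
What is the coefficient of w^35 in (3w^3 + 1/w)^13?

6908733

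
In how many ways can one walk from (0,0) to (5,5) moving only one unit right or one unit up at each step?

252

Each path is a sequence of 10 steps with 5 rights: C(10,5) = 252.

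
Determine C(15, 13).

105

C(15,13) = C(15,2) by symmetry.
C(15,2) = (15·14) / 2! = 210 / 2 = 105.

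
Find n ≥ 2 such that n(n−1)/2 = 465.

31

n(n−1)/2 = 465 ⇒ n(n−1) = 930. Since 31·30 = 930, n = 31.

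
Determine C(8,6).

28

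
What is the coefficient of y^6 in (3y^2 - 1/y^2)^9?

-61236

General term: C(9,j)·(3y^2)^j·(-1/y^2)^(9-j), with y-exponent 2j − 2(9−j) = 4j − 18.
Set 4j − 18 = 6: j = 6.
C(9,6) = 84; 3^6 = 729; (-1)^3 = -1.
Coefficient = 84 · 729 · (-1) = -61236.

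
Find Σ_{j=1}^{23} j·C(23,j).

96468992

Differentiating (1+x)^23 and setting x=1: Σ j·C(23,j) = 23·2^22 = 96468992.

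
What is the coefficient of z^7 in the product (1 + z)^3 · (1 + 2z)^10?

83232

Coefficient of z^7 = Σ_{j} C(3,j)·1^j·C(10,7-j)·2^(7-j) for j from 0 to 3.
= 15360 + 40320 + 24192 + 3360 = 83232.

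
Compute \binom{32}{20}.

225792840

C(32,20) = C(32,12) by symmetry.
C(32,12) = (32·31·30·29·28·27·26·25·24·23·22·21) / 12! = 108155131628544000 / 479001600 = 225792840.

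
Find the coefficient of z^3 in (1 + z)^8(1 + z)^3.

(1 + z)^8(1 + z)^3 = (1 + z)^11, so the coefficient of z^3 is C(11,3)·1^3 = 165·1 = 165.

165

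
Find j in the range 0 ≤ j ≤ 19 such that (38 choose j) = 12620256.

C(38,j) increases on 0 ≤ j ≤ 19. C(38,6) = 2760681 and C(38,7) = 12620256, so j = 7.

7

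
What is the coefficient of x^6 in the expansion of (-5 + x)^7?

The general term is C(7,j)·(-5)^j·(x)^(7-j); the x^6 term has j = 1.
C(7,1) = 7.
Coefficient = C(7,1) · (-5)^1 = 7 · (-5) = -35.

-35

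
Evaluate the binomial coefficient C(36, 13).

2310789600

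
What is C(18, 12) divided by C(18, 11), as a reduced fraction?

C(n,k+1)/C(n,k) = (n−k)/(k+1) = (18−11)/(11+1) = 7/12.

7/12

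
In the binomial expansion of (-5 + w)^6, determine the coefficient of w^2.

The general term is C(6,j)·(-5)^j·(w)^(6-j); the w^2 term has j = 4.
C(6,4) = 15.
Coefficient = C(6,4) · (-5)^4 = 15 · 625 = 9375.

9375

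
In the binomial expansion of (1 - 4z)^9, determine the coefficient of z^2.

The general term is C(9,j)·(1)^j·(-4z)^(9-j); the z^2 term has j = 7.
C(9,7) = 36.
Coefficient = C(9,7) · (-4)^2 = 36 · 16 = 576.

576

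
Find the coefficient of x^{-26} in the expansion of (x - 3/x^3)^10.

General term: C(10,j)·(x)^j·(-3/x^3)^(10-j), with x-exponent 1j − 3(10−j) = 4j − 30.
Set 4j − 30 = -26: j = 1.
C(10,1) = 10; 1^1 = 1; (-3)^9 = -19683.
Coefficient = 10 · 1 · (-19683) = -196830.

-196830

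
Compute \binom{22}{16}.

74613

C(22,16) = C(22,6) by symmetry.
C(22,6) = (22·21·20·19·18·17) / 6! = 53721360 / 720 = 74613.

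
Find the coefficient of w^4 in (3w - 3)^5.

-1215

The general term is C(5,j)·(3w)^j·(-3)^(5-j); the w^4 term has j = 4.
C(5,4) = 5.
Coefficient = C(5,4) · 3^4 · (-3)^1 = 5 · 81 · (-3) = -1215.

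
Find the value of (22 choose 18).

7315

C(22,18) = C(22,4) by symmetry.
C(22,4) = (22·21·20·19) / 4! = 175560 / 24 = 7315.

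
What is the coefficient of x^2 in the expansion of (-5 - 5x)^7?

The general term is C(7,j)·(-5)^j·(-5x)^(7-j); the x^2 term has j = 5.
C(7,5) = 21.
Coefficient = C(7,5) · (-5)^5 · (-5)^2 = 21 · (-3125) · 25 = -1640625.

-1640625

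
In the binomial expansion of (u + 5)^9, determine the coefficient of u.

3515625

The general term is C(9,j)·(u)^j·(5)^(9-j); the u^1 term has j = 1.
C(9,1) = 9.
Coefficient = C(9,1) · 5^8 = 9 · 390625 = 3515625.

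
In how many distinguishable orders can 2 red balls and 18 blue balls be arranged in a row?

Choose positions for the red balls: C(20,2) = 190.

190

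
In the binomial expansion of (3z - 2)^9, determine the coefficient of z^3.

145152

The general term is C(9,j)·(3z)^j·(-2)^(9-j); the z^3 term has j = 3.
C(9,3) = 84.
Coefficient = C(9,3) · 3^3 · (-2)^6 = 84 · 27 · 64 = 145152.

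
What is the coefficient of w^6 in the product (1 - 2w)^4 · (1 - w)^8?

4396

Coefficient of w^6 = Σ_{j} C(4,j)·(-2)^j·C(8,6-j)·(-1)^(6-j) for j from 0 to 4.
= 28 + 448 + 1680 + 1792 + 448 = 4396.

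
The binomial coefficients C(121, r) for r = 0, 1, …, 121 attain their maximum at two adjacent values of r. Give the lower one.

60

For odd n = 121, C(121,r) peaks at r = (n−1)/2 and (n+1)/2; the lower is 60.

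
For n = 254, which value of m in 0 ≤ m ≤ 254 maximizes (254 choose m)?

C(254,m) is maximized at m = 254/2 = 127.

127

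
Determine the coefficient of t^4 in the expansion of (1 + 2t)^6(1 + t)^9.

4974

Coefficient of t^4 = Σ_{j} C(6,j)·2^j·C(9,4-j)·1^(4-j) for j from 0 to 4.
= 126 + 1008 + 2160 + 1440 + 240 = 4974.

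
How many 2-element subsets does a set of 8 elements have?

28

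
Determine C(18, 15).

816

C(18,15) = C(18,3) by symmetry.
C(18,3) = (18·17·16) / 3! = 4896 / 6 = 816.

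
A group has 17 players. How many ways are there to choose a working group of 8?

This is C(17,8) = 24310.

24310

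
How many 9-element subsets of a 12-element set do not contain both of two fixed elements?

100

All 9-subsets: C(12,9) = 220. Those containing both fixed elements: C(10,7) = 120.
220 − 120 = 100.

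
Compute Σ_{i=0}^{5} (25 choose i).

1 + 25 + 300 + 2300 + 12650 + 53130 = 68406.

68406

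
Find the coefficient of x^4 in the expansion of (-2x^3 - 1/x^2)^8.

General term: C(8,j)·(-2x^3)^j·(-1/x^2)^(8-j), with x-exponent 3j − 2(8−j) = 5j − 16.
Set 5j − 16 = 4: j = 4.
C(8,4) = 70; (-2)^4 = 16; (-1)^4 = 1.
Coefficient = 70 · 16 · 1 = 1120.

1120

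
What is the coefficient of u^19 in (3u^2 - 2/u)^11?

-1299078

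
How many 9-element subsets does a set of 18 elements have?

48620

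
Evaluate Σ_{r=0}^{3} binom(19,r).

1160

1 + 19 + 171 + 969 = 1160.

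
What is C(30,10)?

30045015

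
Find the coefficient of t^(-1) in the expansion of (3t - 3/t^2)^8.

General term: C(8,j)·(3t)^j·(-3/t^2)^(8-j), with t-exponent 1j − 2(8−j) = 3j − 16.
Set 3j − 16 = -1: j = 5.
C(8,5) = 56; 3^5 = 243; (-3)^3 = -27.
Coefficient = 56 · 243 · (-27) = -367416.

-367416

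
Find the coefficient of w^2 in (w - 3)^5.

-270

The general term is C(5,j)·(w)^j·(-3)^(5-j); the w^2 term has j = 2.
C(5,2) = 10.
Coefficient = C(5,2) · (-3)^3 = 10 · (-27) = -270.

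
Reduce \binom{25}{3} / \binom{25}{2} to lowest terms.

C(n,k+1)/C(n,k) = (n−k)/(k+1) = (25−2)/(2+1) = 23/3.

23/3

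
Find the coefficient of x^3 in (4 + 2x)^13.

The general term is C(13,j)·(4)^j·(2x)^(13-j); the x^3 term has j = 10.
C(13,10) = 286.
Coefficient = C(13,10) · 4^10 · 2^3 = 286 · 1048576 · 8 = 2399141888.

2399141888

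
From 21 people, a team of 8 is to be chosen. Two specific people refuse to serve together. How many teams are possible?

All 8-subsets: C(21,8) = 203490. Those containing both fixed elements: C(19,6) = 27132.
203490 − 27132 = 176358.

176358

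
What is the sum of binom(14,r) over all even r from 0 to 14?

8192

Even-r terms of row 14 sum to 2^13 = 8192.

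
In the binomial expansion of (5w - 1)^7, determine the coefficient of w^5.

The general term is C(7,j)·(5w)^j·(-1)^(7-j); the w^5 term has j = 5.
C(7,5) = 21.
Coefficient = C(7,5) · 5^5 = 21 · 3125 = 65625.

65625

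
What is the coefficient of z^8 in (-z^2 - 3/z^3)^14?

81081

General term: C(14,j)·(-z^2)^j·(-3/z^3)^(14-j), with z-exponent 2j − 3(14−j) = 5j − 42.
Set 5j − 42 = 8: j = 10.
C(14,10) = 1001; (-1)^10 = 1; (-3)^4 = 81.
Coefficient = 1001 · 1 · 81 = 81081.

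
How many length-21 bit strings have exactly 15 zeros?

Choose the 15 positions: C(21,15) = 54264.

54264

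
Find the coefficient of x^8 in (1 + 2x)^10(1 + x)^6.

Coefficient of x^8 = Σ_{j} C(10,j)·2^j·C(6,8-j)·1^(8-j) for j from 2 to 8.
= 180 + 5760 + 50400 + 161280 + 201600 + 92160 + 11520 = 522900.

522900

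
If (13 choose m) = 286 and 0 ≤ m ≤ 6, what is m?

3

C(13,m) increases on 0 ≤ m ≤ 6. C(13,2) = 78 and C(13,3) = 286, so m = 3.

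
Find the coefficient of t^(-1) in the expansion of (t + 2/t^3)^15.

General term: C(15,j)·(t)^j·(2/t^3)^(15-j), with t-exponent 1j − 3(15−j) = 4j − 45.
Set 4j − 45 = -1: j = 11.
C(15,11) = 1365; 1^11 = 1; 2^4 = 16.
Coefficient = 1365 · 1 · 16 = 21840.

21840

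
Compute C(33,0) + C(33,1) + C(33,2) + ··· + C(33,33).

8589934592

The entries of row 33 sum to 2^33 = 8589934592.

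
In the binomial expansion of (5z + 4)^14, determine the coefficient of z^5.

1640038400000

The general term is C(14,j)·(5z)^j·(4)^(14-j); the z^5 term has j = 5.
C(14,5) = 2002.
Coefficient = C(14,5) · 5^5 · 4^9 = 2002 · 3125 · 262144 = 1640038400000.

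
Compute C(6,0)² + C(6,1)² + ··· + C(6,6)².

By Vandermonde's identity, Σ C(6,k)² = C(12,6) = 924.

924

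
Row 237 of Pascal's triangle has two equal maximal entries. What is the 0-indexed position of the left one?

For odd n = 237, C(237,k) peaks at k = (n−1)/2 and (n+1)/2; the lower is 118.

118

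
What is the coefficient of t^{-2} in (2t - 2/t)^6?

General term: C(6,j)·(2t)^j·(-2/t)^(6-j), with t-exponent 1j − 1(6−j) = 2j − 6.
Set 2j − 6 = -2: j = 2.
C(6,2) = 15; 2^2 = 4; (-2)^4 = 16.
Coefficient = 15 · 4 · 16 = 960.

960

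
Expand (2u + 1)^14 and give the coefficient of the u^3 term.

The general term is C(14,j)·(2u)^j·(1)^(14-j); the u^3 term has j = 3.
C(14,3) = 364.
Coefficient = C(14,3) · 2^3 = 364 · 8 = 2912.

2912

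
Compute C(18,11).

C(18,11) = C(18,7) by symmetry.
C(18,7) = (18·17·16·15·14·13·12) / 7! = 160392960 / 5040 = 31824.

31824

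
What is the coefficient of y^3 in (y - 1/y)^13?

-1287

General term: C(13,j)·(y)^j·(-1/y)^(13-j), with y-exponent 1j − 1(13−j) = 2j − 13.
Set 2j − 13 = 3: j = 8.
C(13,8) = 1287; 1^8 = 1; (-1)^5 = -1.
Coefficient = 1287 · 1 · (-1) = -1287.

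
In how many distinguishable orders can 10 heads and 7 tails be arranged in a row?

19448

Choose positions for the heads: C(17,10) = 19448.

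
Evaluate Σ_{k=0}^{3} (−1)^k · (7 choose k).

-20

The partial alternating sum Σ_{k=0}^{3} (−1)^k C(7,k) = (−1)^3 C(6,3) = -20.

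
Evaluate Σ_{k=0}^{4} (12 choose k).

1 + 12 + 66 + 220 + 495 = 794.

794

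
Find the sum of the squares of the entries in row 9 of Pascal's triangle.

By Vandermonde's identity, Σ C(9,r)² = C(18,9) = 48620.

48620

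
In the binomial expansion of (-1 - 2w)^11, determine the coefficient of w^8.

The general term is C(11,j)·(-1)^j·(-2w)^(11-j); the w^8 term has j = 3.
C(11,3) = 165.
Coefficient = C(11,3) · (-1)^3 · (-2)^8 = 165 · (-1) · 256 = -42240.

-42240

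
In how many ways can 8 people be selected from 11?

This is C(11,8) = 165.

165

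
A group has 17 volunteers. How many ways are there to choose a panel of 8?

24310

This is C(17,8) = 24310.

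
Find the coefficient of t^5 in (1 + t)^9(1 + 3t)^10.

368892

Coefficient of t^5 = Σ_{j} C(9,j)·1^j·C(10,5-j)·3^(5-j) for j from 0 to 5.
= 61236 + 153090 + 116640 + 34020 + 3780 + 126 = 368892.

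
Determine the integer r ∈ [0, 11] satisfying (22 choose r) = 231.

C(22,r) increases on 0 ≤ r ≤ 11. C(22,1) = 22 and C(22,2) = 231, so r = 2.

2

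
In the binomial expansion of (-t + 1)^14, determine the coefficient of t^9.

The general term is C(14,j)·(-t)^j·(1)^(14-j); the t^9 term has j = 9.
C(14,9) = 2002.
Coefficient = C(14,9) · (-1)^9 = 2002 · (-1) = -2002.

-2002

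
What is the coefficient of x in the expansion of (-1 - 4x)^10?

40

The general term is C(10,j)·(-1)^j·(-4x)^(10-j); the x^1 term has j = 9.
C(10,9) = 10.
Coefficient = C(10,9) · (-1)^9 · (-4)^1 = 10 · (-1) · (-4) = 40.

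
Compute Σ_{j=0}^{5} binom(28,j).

1 + 28 + 378 + 3276 + 20475 + 98280 = 122438.

122438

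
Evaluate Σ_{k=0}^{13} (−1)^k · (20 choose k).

-27132

The partial alternating sum Σ_{k=0}^{13} (−1)^k C(20,k) = (−1)^13 C(19,13) = -27132.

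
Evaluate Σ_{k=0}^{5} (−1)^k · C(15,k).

-2002

The partial alternating sum Σ_{k=0}^{5} (−1)^k C(15,k) = (−1)^5 C(14,5) = -2002.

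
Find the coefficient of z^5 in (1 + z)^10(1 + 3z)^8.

173880

Coefficient of z^5 = Σ_{j} C(10,j)·1^j·C(8,5-j)·3^(5-j) for j from 0 to 5.
= 13608 + 56700 + 68040 + 30240 + 5040 + 252 = 173880.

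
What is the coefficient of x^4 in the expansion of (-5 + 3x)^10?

The general term is C(10,j)·(-5)^j·(3x)^(10-j); the x^4 term has j = 6.
C(10,6) = 210.
Coefficient = C(10,6) · (-5)^6 · 3^4 = 210 · 15625 · 81 = 265781250.

265781250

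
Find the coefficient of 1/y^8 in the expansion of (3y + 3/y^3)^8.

459270

General term: C(8,j)·(3y)^j·(3/y^3)^(8-j), with y-exponent 1j − 3(8−j) = 4j − 24.
Set 4j − 24 = -8: j = 4.
C(8,4) = 70; 3^4 = 81; 3^4 = 81.
Coefficient = 70 · 81 · 81 = 459270.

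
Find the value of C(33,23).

92561040

C(33,23) = C(33,10) by symmetry.
C(33,10) = (33·32·31·30·29·28·27·26·25·24) / 10! = 335885501952000 / 3628800 = 92561040.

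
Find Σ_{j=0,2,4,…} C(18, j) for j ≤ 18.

131072

Even-j terms of row 18 sum to 2^17 = 131072.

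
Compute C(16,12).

C(16,12) = C(16,4) by symmetry.
C(16,4) = (16·15·14·13) / 4! = 43680 / 24 = 1820.

1820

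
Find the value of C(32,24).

C(32,24) = C(32,8) by symmetry.
C(32,8) = (32·31·30·29·28·27·26·25) / 8! = 424097856000 / 40320 = 10518300.

10518300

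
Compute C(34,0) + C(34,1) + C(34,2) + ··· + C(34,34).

17179869184

Setting x = 1 in (1+x)^34 gives Σ C(34,k) = 2^34 = 17179869184.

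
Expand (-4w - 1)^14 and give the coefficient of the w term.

56

The general term is C(14,j)·(-4w)^j·(-1)^(14-j); the w^1 term has j = 1.
C(14,1) = 14.
Coefficient = C(14,1) · (-4)^1 · (-1)^13 = 14 · (-4) · (-1) = 56.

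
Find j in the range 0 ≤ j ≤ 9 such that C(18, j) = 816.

3

C(18,j) increases on 0 ≤ j ≤ 9. C(18,2) = 153 and C(18,3) = 816, so j = 3.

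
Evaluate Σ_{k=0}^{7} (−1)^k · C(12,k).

The partial alternating sum Σ_{k=0}^{7} (−1)^k C(12,k) = (−1)^7 C(11,7) = -330.

-330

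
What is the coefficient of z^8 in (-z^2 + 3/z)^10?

17010

General term: C(10,j)·(-z^2)^j·(3/z)^(10-j), with z-exponent 2j − 1(10−j) = 3j − 10.
Set 3j − 10 = 8: j = 6.
C(10,6) = 210; (-1)^6 = 1; 3^4 = 81.
Coefficient = 210 · 1 · 81 = 17010.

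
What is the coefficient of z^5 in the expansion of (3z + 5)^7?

127575

The general term is C(7,j)·(3z)^j·(5)^(7-j); the z^5 term has j = 5.
C(7,5) = 21.
Coefficient = C(7,5) · 3^5 · 5^2 = 21 · 243 · 25 = 127575.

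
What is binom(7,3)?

35

C(7,3) = (7·6·5) / 3! = 210 / 6 = 35.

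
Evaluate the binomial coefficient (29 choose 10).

20030010

C(29,10) = (29·28·27·26·25·24·23·22·21·20) / 10! = 72684900288000 / 3628800 = 20030010.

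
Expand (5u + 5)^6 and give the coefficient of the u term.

93750

The general term is C(6,j)·(5u)^j·(5)^(6-j); the u^1 term has j = 1.
C(6,1) = 6.
Coefficient = C(6,1) · 5^1 · 5^5 = 6 · 5 · 3125 = 93750.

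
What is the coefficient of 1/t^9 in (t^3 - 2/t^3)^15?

-2562560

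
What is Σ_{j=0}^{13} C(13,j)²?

Σ C(13,j)² is the coefficient of x^13 in (1+x)^13(1+x)^13 = (1+x)^26, i.e. C(26,13) = 10400600.

10400600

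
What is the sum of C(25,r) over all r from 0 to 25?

Setting x = 1 in (1+x)^25 gives Σ C(25,r) = 2^25 = 33554432.

33554432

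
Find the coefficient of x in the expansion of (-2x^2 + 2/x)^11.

General term: C(11,j)·(-2x^2)^j·(2/x)^(11-j), with x-exponent 2j − 1(11−j) = 3j − 11.
Set 3j − 11 = 1: j = 4.
C(11,4) = 330; (-2)^4 = 16; 2^7 = 128.
Coefficient = 330 · 16 · 128 = 675840.

675840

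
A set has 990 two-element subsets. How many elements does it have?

45

n(n−1)/2 = 990 ⇒ n(n−1) = 1980. Since 45·44 = 1980, n = 45.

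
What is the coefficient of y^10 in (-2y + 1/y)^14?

General term: C(14,j)·(-2y)^j·(1/y)^(14-j), with y-exponent 1j − 1(14−j) = 2j − 14.
Set 2j − 14 = 10: j = 12.
C(14,12) = 91; (-2)^12 = 4096; 1^2 = 1.
Coefficient = 91 · 4096 · 1 = 372736.

372736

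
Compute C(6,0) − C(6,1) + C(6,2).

10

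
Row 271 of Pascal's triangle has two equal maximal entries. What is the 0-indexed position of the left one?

For odd n = 271, C(271,j) peaks at j = (n−1)/2 and (n+1)/2; the lesser is 135.

135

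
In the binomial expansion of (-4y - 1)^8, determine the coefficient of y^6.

The general term is C(8,j)·(-4y)^j·(-1)^(8-j); the y^6 term has j = 6.
C(8,6) = 28.
Coefficient = C(8,6) · (-4)^6 = 28 · 4096 = 114688.

114688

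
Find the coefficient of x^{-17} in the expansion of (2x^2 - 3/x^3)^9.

General term: C(9,j)·(2x^2)^j·(-3/x^3)^(9-j), with x-exponent 2j − 3(9−j) = 5j − 27.
Set 5j − 27 = -17: j = 2.
C(9,2) = 36; 2^2 = 4; (-3)^7 = -2187.
Coefficient = 36 · 4 · (-2187) = -314928.

-314928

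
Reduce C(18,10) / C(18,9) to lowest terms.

9/10

C(n,k+1)/C(n,k) = (n−k)/(k+1) = (18−9)/(9+1) = 9/10.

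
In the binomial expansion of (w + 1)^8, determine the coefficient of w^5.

56

The general term is C(8,j)·(w)^j·(1)^(8-j); the w^5 term has j = 5.
C(8,5) = 56.
Coefficient = C(8,5) = 56.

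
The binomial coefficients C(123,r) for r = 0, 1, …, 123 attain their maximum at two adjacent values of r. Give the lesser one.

For odd n = 123, C(123,r) peaks at r = (n−1)/2 and (n+1)/2; the lesser is 61.

61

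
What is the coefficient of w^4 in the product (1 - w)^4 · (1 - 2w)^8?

Coefficient of w^4 = Σ_{j} C(4,j)·(-1)^j·C(8,4-j)·(-2)^(4-j) for j from 0 to 4.
= 1120 + 1792 + 672 + 64 + 1 = 3649.

3649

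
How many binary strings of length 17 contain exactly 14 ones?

Choose the 14 positions: C(17,14) = 680.

680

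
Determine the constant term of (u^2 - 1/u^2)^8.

70

General term: C(8,j)·(u^2)^j·(-1/u^2)^(8-j), with u-exponent 2j − 2(8−j) = 4j − 16.
Set 4j − 16 = 0: j = 4.
C(8,4) = 70; 1^4 = 1; (-1)^4 = 1.
Coefficient = 70 · 1 · 1 = 70.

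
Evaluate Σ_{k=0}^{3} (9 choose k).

130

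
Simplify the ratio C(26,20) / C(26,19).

7/20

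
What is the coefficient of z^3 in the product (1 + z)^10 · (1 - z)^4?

Coefficient of z^3 = Σ_{j} C(10,j)·1^j·C(4,3-j)·(-1)^(3-j) for j from 0 to 3.
= (-4) + 60 + (-180) + 120 = -4.

-4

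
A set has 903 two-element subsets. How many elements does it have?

43

n(n−1)/2 = 903 ⇒ n(n−1) = 1806. Since 43·42 = 1806, n = 43.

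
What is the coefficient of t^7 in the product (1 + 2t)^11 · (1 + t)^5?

Coefficient of t^7 = Σ_{j} C(11,j)·2^j·C(5,7-j)·1^(7-j) for j from 2 to 7.
= 220 + 6600 + 52800 + 147840 + 147840 + 42240 = 397540.

397540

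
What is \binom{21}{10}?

352716

C(21,10) = (21·20·19·18·17·16·15·14·13·12) / 10! = 1279935820800 / 3628800 = 352716.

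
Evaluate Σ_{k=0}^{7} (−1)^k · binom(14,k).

-1716

The partial alternating sum Σ_{k=0}^{7} (−1)^k C(14,k) = (−1)^7 C(13,7) = -1716.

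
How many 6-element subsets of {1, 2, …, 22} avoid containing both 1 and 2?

69768

All 6-subsets: C(22,6) = 74613. Those containing both fixed elements: C(20,4) = 4845.
74613 − 4845 = 69768.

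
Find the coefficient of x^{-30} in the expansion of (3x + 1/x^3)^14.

9828

General term: C(14,j)·(3x)^j·(1/x^3)^(14-j), with x-exponent 1j − 3(14−j) = 4j − 42.
Set 4j − 42 = -30: j = 3.
C(14,3) = 364; 3^3 = 27; 1^11 = 1.
Coefficient = 364 · 27 · 1 = 9828.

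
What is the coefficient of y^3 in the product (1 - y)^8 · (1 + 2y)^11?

Coefficient of y^3 = Σ_{j} C(8,j)·(-1)^j·C(11,3-j)·2^(3-j) for j from 0 to 3.
= 1320 + (-1760) + 616 + (-56) = 120.

120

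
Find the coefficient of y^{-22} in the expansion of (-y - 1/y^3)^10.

45

General term: C(10,j)·(-y)^j·(-1/y^3)^(10-j), with y-exponent 1j − 3(10−j) = 4j − 30.
Set 4j − 30 = -22: j = 2.
C(10,2) = 45; (-1)^2 = 1; (-1)^8 = 1.
Coefficient = 45 · 1 · 1 = 45.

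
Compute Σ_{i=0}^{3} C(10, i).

1 + 10 + 45 + 120 = 176.

176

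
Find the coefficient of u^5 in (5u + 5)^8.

The general term is C(8,j)·(5u)^j·(5)^(8-j); the u^5 term has j = 5.
C(8,5) = 56.
Coefficient = C(8,5) · 5^5 · 5^3 = 56 · 3125 · 125 = 21875000.

21875000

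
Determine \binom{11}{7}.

C(11,7) = C(11,4) by symmetry.
C(11,4) = (11·10·9·8) / 4! = 7920 / 24 = 330.

330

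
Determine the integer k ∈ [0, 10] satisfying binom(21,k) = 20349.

C(21,k) increases on 0 ≤ k ≤ 10. C(21,4) = 5985 and C(21,5) = 20349, so k = 5.

5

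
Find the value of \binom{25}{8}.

1081575

C(25,8) = (25·24·23·22·21·20·19·18) / 8! = 43609104000 / 40320 = 1081575.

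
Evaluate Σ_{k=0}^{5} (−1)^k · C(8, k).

The partial alternating sum Σ_{k=0}^{5} (−1)^k C(8,k) = (−1)^5 C(7,5) = -21.

-21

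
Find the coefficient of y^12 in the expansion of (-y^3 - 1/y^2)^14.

3003

General term: C(14,j)·(-y^3)^j·(-1/y^2)^(14-j), with y-exponent 3j − 2(14−j) = 5j − 28.
Set 5j − 28 = 12: j = 8.
C(14,8) = 3003; (-1)^8 = 1; (-1)^6 = 1.
Coefficient = 3003 · 1 · 1 = 3003.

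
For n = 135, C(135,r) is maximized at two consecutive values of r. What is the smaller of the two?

For odd n = 135, C(135,r) peaks at r = (n−1)/2 and (n+1)/2; the smaller is 67.

67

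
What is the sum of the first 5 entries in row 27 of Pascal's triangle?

1 + 27 + 351 + 2925 + 17550 = 20854.

20854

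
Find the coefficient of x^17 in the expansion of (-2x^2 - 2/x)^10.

10240

General term: C(10,j)·(-2x^2)^j·(-2/x)^(10-j), with x-exponent 2j − 1(10−j) = 3j − 10.
Set 3j − 10 = 17: j = 9.
C(10,9) = 10; (-2)^9 = -512; (-2)^1 = -2.
Coefficient = 10 · (-512) · (-2) = 10240.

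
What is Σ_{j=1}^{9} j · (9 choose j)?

Since j·C(9,j) = 9·C(8,j−1), the sum is 9·2^8 = 9·256 = 2304.

2304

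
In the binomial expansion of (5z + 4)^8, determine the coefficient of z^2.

2867200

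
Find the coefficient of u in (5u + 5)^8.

3125000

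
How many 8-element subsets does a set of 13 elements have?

C(13,8) = C(13,5) by symmetry.
C(13,5) = (13·12·11·10·9) / 5! = 154440 / 120 = 1287.

1287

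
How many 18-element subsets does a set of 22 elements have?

7315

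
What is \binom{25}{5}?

53130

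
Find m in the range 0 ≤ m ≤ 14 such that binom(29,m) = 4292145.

C(29,m) increases on 0 ≤ m ≤ 14. C(29,7) = 1560780 and C(29,8) = 4292145, so m = 8.

8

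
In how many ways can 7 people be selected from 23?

This is C(23,7) = 245157.

245157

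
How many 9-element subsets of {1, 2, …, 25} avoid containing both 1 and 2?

1797818

All 9-subsets: C(25,9) = 2042975. Those containing both fixed elements: C(23,7) = 245157.
2042975 − 245157 = 1797818.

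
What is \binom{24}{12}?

2704156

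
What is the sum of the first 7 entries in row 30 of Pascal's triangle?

768212

1 + 30 + 435 + 4060 + 27405 + 142506 + 593775 = 768212.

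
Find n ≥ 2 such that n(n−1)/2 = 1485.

n(n−1)/2 = 1485 ⇒ n(n−1) = 2970. Since 55·54 = 2970, n = 55.

55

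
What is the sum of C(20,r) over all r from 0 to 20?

1048576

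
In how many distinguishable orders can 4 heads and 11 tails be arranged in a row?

1365

Choose positions for the heads: C(15,4) = 1365.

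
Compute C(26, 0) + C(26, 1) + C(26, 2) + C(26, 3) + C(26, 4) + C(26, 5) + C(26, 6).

1 + 26 + 325 + 2600 + 14950 + 65780 + 230230 = 313912.

313912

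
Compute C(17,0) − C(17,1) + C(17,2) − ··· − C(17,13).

The partial alternating sum Σ_{k=0}^{13} (−1)^k C(17,k) = (−1)^13 C(16,13) = -560.

-560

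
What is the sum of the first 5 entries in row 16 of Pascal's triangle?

1 + 16 + 120 + 560 + 1820 = 2517.

2517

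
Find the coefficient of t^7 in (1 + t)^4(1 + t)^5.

Coefficient of t^7 = Σ_{j} C(4,j)·C(5,7-j) for j from 2 to 4.
= 6 + 20 + 10 = 36.

36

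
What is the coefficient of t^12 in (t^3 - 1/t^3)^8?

28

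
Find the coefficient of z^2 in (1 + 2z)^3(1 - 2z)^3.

-12

Coefficient of z^2 = Σ_{j} C(3,j)·2^j·C(3,2-j)·(-2)^(2-j) for j from 0 to 2.
= 12 + (-36) + 12 = -12.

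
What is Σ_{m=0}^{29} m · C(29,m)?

7784628224

Differentiating (1+x)^29 and setting x=1: Σ m·C(29,m) = 29·2^28 = 7784628224.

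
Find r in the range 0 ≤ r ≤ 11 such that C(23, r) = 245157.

C(23,r) increases on 0 ≤ r ≤ 11. C(23,6) = 100947 and C(23,7) = 245157, so r = 7.

7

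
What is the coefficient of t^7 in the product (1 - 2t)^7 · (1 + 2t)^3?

-1024

Coefficient of t^7 = Σ_{j} C(7,j)·(-2)^j·C(3,7-j)·2^(7-j) for j from 4 to 7.
= 4480 + (-8064) + 2688 + (-128) = -1024.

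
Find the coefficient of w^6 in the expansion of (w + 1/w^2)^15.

455

General term: C(15,j)·(w)^j·(1/w^2)^(15-j), with w-exponent 1j − 2(15−j) = 3j − 30.
Set 3j − 30 = 6: j = 12.
C(15,12) = 455; 1^12 = 1; 1^3 = 1.
Coefficient = 455 · 1 · 1 = 455.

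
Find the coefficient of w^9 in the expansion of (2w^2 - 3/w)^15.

-3602776320

General term: C(15,j)·(2w^2)^j·(-3/w)^(15-j), with w-exponent 2j − 1(15−j) = 3j − 15.
Set 3j − 15 = 9: j = 8.
C(15,8) = 6435; 2^8 = 256; (-3)^7 = -2187.
Coefficient = 6435 · 256 · (-2187) = -3602776320.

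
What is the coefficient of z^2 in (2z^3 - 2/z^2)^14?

49201152

General term: C(14,j)·(2z^3)^j·(-2/z^2)^(14-j), with z-exponent 3j − 2(14−j) = 5j − 28.
Set 5j − 28 = 2: j = 6.
C(14,6) = 3003; 2^6 = 64; (-2)^8 = 256.
Coefficient = 3003 · 64 · 256 = 49201152.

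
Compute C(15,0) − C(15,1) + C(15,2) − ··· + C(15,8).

The partial alternating sum Σ_{k=0}^{8} (−1)^k C(15,k) = (−1)^8 C(14,8) = 3003.

3003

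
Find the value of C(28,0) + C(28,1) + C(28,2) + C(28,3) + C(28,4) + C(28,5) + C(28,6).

1 + 28 + 378 + 3276 + 20475 + 98280 + 376740 = 499178.

499178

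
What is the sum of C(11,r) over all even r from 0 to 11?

1024

Half of (1+1)^11 + (1−1)^11 gives the even-index sum: 2^10 = 1024.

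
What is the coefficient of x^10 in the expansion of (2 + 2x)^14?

16400384

The general term is C(14,j)·(2)^j·(2x)^(14-j); the x^10 term has j = 4.
C(14,4) = 1001.
Coefficient = C(14,4) · 2^4 · 2^10 = 1001 · 16 · 1024 = 16400384.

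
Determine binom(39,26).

8122425444

C(39,26) = C(39,13) by symmetry.
C(39,13) = (39·38·37·36·35·34·33·32·31·30·29·28·27) / 13! = 50578512186237235200 / 6227020800 = 8122425444.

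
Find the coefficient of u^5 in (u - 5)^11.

7218750

The general term is C(11,j)·(u)^j·(-5)^(11-j); the u^5 term has j = 5.
C(11,5) = 462.
Coefficient = C(11,5) · (-5)^6 = 462 · 15625 = 7218750.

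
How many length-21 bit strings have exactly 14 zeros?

Choose the 14 positions: C(21,14) = 116280.

116280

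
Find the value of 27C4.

17550

C(27,4) = (27·26·25·24) / 4! = 421200 / 24 = 17550.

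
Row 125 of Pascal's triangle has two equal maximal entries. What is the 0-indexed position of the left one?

For odd n = 125, C(125,k) peaks at k = (n−1)/2 and (n+1)/2; the lower is 62.

62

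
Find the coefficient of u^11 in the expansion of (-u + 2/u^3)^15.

30

General term: C(15,j)·(-u)^j·(2/u^3)^(15-j), with u-exponent 1j − 3(15−j) = 4j − 45.
Set 4j − 45 = 11: j = 14.
C(15,14) = 15; (-1)^14 = 1; 2^1 = 2.
Coefficient = 15 · 1 · 2 = 30.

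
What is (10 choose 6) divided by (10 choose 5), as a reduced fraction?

C(n,k+1)/C(n,k) = (n−k)/(k+1) = (10−5)/(5+1) = 5/6.

5/6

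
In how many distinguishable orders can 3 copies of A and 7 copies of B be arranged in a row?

120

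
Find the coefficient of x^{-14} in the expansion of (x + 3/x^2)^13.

General term: C(13,j)·(x)^j·(3/x^2)^(13-j), with x-exponent 1j − 2(13−j) = 3j − 26.
Set 3j − 26 = -14: j = 4.
C(13,4) = 715; 1^4 = 1; 3^9 = 19683.
Coefficient = 715 · 1 · 19683 = 14073345.

14073345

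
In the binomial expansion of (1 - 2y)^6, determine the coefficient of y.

The general term is C(6,j)·(1)^j·(-2y)^(6-j); the y^1 term has j = 5.
C(6,5) = 6.
Coefficient = C(6,5) · (-2)^1 = 6 · (-2) = -12.

-12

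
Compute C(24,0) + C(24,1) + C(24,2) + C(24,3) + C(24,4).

12951

1 + 24 + 276 + 2024 + 10626 = 12951.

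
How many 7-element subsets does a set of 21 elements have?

116280

C(21,7) = (21·20·19·18·17·16·15) / 7! = 586051200 / 5040 = 116280.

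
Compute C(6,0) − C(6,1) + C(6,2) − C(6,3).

-10

The partial alternating sum Σ_{k=0}^{3} (−1)^k C(6,k) = (−1)^3 C(5,3) = -10.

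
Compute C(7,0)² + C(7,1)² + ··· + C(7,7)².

By Vandermonde's identity, Σ C(7,j)² = C(14,7) = 3432.

3432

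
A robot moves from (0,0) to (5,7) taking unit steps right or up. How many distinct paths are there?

792

Each path is a sequence of 12 steps with 5 rights: C(12,5) = 792.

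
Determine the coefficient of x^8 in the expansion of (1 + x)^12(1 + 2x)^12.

Coefficient of x^8 = Σ_{j} C(12,j)·1^j·C(12,8-j)·2^(8-j) for j from 0 to 8.
= 126720 + 1216512 + 3902976 + 5575680 + 3920400 + 1393920 + 243936 + 19008 + 495 = 16399647.

16399647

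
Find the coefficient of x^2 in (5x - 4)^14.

38168166400

The general term is C(14,j)·(5x)^j·(-4)^(14-j); the x^2 term has j = 2.
C(14,2) = 91.
Coefficient = C(14,2) · 5^2 · (-4)^12 = 91 · 25 · 16777216 = 38168166400.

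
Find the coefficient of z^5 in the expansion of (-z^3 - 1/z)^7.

-35

General term: C(7,j)·(-z^3)^j·(-1/z)^(7-j), with z-exponent 3j − 1(7−j) = 4j − 7.
Set 4j − 7 = 5: j = 3.
C(7,3) = 35; (-1)^3 = -1; (-1)^4 = 1.
Coefficient = 35 · (-1) · 1 = -35.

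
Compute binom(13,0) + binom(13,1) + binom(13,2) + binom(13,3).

378

1 + 13 + 78 + 286 = 378.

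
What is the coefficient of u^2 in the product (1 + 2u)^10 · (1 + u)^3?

243

Coefficient of u^2 = Σ_{j} C(10,j)·2^j·C(3,2-j)·1^(2-j) for j from 0 to 2.
= 3 + 60 + 180 = 243.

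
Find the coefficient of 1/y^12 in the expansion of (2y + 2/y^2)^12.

2027520

General term: C(12,j)·(2y)^j·(2/y^2)^(12-j), with y-exponent 1j − 2(12−j) = 3j − 24.
Set 3j − 24 = -12: j = 4.
C(12,4) = 495; 2^4 = 16; 2^8 = 256.
Coefficient = 495 · 16 · 256 = 2027520.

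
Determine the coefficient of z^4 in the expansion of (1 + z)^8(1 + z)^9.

Coefficient of z^4 = Σ_{j} C(8,j)·C(9,4-j) for j from 0 to 4.
= 126 + 672 + 1008 + 504 + 70 = 2380.

2380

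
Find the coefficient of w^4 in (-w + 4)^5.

The general term is C(5,j)·(-w)^j·(4)^(5-j); the w^4 term has j = 4.
C(5,4) = 5.
Coefficient = C(5,4) · 4^1 = 5 · 4 = 20.

20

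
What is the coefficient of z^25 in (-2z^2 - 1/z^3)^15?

-245760

General term: C(15,j)·(-2z^2)^j·(-1/z^3)^(15-j), with z-exponent 2j − 3(15−j) = 5j − 45.
Set 5j − 45 = 25: j = 14.
C(15,14) = 15; (-2)^14 = 16384; (-1)^1 = -1.
Coefficient = 15 · 16384 · (-1) = -245760.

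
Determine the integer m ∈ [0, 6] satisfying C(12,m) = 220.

3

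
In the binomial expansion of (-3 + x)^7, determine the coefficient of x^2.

The general term is C(7,j)·(-3)^j·(x)^(7-j); the x^2 term has j = 5.
C(7,5) = 21.
Coefficient = C(7,5) · (-3)^5 = 21 · (-243) = -5103.

-5103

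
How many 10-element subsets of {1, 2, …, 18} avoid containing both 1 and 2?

30888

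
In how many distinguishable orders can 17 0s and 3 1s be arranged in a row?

1140

Choose positions for the 0s: C(20,17) = 1140.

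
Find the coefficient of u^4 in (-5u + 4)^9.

80640000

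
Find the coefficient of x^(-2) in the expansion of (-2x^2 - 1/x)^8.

112

General term: C(8,j)·(-2x^2)^j·(-1/x)^(8-j), with x-exponent 2j − 1(8−j) = 3j − 8.
Set 3j − 8 = -2: j = 2.
C(8,2) = 28; (-2)^2 = 4; (-1)^6 = 1.
Coefficient = 28 · 4 · 1 = 112.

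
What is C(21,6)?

C(21,6) = (21·20·19·18·17·16) / 6! = 39070080 / 720 = 54264.

54264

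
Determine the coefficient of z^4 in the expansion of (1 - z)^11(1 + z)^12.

55

Coefficient of z^4 = Σ_{j} C(11,j)·(-1)^j·C(12,4-j)·1^(4-j) for j from 0 to 4.
= 495 + (-2420) + 3630 + (-1980) + 330 = 55.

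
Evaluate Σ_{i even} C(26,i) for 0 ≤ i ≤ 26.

Even-i terms of row 26 sum to 2^25 = 33554432.

33554432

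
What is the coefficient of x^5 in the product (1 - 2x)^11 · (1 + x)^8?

1332

Coefficient of x^5 = Σ_{j} C(11,j)·(-2)^j·C(8,5-j)·1^(5-j) for j from 0 to 5.
= 56 + (-1540) + 12320 + (-36960) + 42240 + (-14784) = 1332.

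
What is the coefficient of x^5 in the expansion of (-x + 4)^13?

The general term is C(13,j)·(-x)^j·(4)^(13-j); the x^5 term has j = 5.
C(13,5) = 1287.
Coefficient = C(13,5) · (-1)^5 · 4^8 = 1287 · (-1) · 65536 = -84344832.

-84344832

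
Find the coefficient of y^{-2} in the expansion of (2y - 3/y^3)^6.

2160

General term: C(6,j)·(2y)^j·(-3/y^3)^(6-j), with y-exponent 1j − 3(6−j) = 4j − 18.
Set 4j − 18 = -2: j = 4.
C(6,4) = 15; 2^4 = 16; (-3)^2 = 9.
Coefficient = 15 · 16 · 9 = 2160.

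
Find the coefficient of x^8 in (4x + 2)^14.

12595494912

The general term is C(14,j)·(4x)^j·(2)^(14-j); the x^8 term has j = 8.
C(14,8) = 3003.
Coefficient = C(14,8) · 4^8 · 2^6 = 3003 · 65536 · 64 = 12595494912.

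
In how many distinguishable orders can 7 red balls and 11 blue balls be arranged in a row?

31824

Choose positions for the red balls: C(18,7) = 31824.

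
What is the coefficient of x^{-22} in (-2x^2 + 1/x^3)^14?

16016

General term: C(14,j)·(-2x^2)^j·(1/x^3)^(14-j), with x-exponent 2j − 3(14−j) = 5j − 42.
Set 5j − 42 = -22: j = 4.
C(14,4) = 1001; (-2)^4 = 16; 1^10 = 1.
Coefficient = 1001 · 16 · 1 = 16016.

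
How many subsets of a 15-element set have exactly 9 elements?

Choose the 9 positions: C(15,9) = 5005.

5005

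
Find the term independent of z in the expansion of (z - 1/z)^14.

-3432

General term: C(14,j)·(z)^j·(-1/z)^(14-j), with z-exponent 1j − 1(14−j) = 2j − 14.
Set 2j − 14 = 0: j = 7.
C(14,7) = 3432; 1^7 = 1; (-1)^7 = -1.
Coefficient = 3432 · 1 · (-1) = -3432.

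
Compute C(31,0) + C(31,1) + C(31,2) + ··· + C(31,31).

2147483648

Setting x = 1 in (1+x)^31 gives Σ C(31,j) = 2^31 = 2147483648.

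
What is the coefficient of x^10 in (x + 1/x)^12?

12

General term: C(12,j)·(x)^j·(1/x)^(12-j), with x-exponent 1j − 1(12−j) = 2j − 12.
Set 2j − 12 = 10: j = 11.
C(12,11) = 12; 1^11 = 1; 1^1 = 1.
Coefficient = 12 · 1 · 1 = 12.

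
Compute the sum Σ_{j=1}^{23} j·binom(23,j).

96468992

Since j·C(23,j) = 23·C(22,j−1), the sum is 23·2^22 = 23·4194304 = 96468992.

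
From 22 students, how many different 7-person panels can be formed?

170544

This is C(22,7) = 170544.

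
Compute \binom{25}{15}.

C(25,15) = C(25,10) by symmetry.
C(25,10) = (25·24·23·22·21·20·19·18·17·16) / 10! = 11861676288000 / 3628800 = 3268760.

3268760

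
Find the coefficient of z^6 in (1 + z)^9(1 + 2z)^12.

756564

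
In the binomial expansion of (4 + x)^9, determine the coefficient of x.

The general term is C(9,j)·(4)^j·(x)^(9-j); the x^1 term has j = 8.
C(9,8) = 9.
Coefficient = C(9,8) · 4^8 = 9 · 65536 = 589824.

589824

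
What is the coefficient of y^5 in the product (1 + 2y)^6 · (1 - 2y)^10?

-1152

Coefficient of y^5 = Σ_{j} C(6,j)·2^j·C(10,5-j)·(-2)^(5-j) for j from 0 to 5.
= (-8064) + 40320 + (-57600) + 28800 + (-4800) + 192 = -1152.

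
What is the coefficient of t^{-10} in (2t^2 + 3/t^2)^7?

General term: C(7,j)·(2t^2)^j·(3/t^2)^(7-j), with t-exponent 2j − 2(7−j) = 4j − 14.
Set 4j − 14 = -10: j = 1.
C(7,1) = 7; 2^1 = 2; 3^6 = 729.
Coefficient = 7 · 2 · 729 = 10206.

10206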